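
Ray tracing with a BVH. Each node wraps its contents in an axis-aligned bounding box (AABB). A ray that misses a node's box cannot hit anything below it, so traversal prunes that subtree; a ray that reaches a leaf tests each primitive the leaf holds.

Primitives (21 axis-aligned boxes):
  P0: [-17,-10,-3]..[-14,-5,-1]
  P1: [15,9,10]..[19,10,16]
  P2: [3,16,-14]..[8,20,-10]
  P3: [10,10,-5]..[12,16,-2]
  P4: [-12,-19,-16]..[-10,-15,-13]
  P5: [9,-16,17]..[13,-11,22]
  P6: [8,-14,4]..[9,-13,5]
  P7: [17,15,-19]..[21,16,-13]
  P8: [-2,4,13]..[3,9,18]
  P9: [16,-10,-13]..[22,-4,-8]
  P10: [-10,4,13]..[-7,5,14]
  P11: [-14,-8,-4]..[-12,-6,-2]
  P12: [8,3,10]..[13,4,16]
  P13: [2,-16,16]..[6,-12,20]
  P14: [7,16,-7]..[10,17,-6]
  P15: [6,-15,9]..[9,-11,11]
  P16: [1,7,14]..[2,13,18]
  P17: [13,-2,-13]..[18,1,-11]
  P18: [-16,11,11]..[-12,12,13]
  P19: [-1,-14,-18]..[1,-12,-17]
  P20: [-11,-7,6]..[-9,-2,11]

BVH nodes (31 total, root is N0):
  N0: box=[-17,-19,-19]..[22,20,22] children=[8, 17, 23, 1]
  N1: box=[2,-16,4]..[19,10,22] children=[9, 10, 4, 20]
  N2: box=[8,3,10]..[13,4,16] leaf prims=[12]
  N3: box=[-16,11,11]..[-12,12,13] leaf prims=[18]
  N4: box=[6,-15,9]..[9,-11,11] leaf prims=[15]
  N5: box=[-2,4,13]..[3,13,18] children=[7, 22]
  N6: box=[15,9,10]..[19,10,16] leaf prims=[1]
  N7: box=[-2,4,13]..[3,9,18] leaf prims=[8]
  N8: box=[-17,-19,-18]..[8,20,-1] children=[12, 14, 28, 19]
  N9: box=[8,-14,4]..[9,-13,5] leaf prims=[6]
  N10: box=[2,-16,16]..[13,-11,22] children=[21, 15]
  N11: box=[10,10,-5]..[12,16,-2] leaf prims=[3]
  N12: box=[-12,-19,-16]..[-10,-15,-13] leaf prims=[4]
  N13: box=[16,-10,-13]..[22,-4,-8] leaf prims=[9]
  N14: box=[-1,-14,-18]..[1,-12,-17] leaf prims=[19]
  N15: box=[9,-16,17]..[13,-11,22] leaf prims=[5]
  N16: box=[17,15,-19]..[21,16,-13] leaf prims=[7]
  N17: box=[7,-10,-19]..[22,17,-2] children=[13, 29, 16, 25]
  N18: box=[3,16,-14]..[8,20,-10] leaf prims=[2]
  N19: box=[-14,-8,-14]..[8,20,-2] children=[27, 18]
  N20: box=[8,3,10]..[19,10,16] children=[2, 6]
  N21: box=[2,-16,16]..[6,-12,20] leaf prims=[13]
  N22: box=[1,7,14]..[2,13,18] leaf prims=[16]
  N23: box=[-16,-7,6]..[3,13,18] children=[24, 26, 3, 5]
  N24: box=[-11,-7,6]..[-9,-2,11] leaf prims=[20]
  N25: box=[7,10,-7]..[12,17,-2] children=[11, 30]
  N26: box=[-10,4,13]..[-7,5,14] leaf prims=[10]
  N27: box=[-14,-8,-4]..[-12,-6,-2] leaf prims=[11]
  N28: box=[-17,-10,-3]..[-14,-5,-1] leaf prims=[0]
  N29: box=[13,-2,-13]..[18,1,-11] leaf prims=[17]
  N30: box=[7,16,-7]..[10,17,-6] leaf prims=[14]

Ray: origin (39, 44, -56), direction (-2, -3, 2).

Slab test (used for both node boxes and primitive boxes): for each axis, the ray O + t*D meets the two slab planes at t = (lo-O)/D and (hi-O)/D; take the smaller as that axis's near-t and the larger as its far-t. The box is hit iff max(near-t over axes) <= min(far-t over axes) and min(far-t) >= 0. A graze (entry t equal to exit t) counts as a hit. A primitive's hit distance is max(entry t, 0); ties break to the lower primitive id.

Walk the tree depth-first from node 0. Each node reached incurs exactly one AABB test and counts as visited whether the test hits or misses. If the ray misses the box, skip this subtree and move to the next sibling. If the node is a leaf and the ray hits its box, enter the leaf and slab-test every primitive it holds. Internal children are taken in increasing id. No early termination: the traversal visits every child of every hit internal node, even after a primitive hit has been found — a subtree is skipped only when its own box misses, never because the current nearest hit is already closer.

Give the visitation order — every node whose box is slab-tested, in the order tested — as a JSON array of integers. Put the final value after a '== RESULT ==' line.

Walk:
N0 x:[17/2,28] y:[8,21] z:[37/2,39] -> hit [37/2,21], descend [1, 8, 17, 23]
  N1 x:[10,37/2] y:[34/3,20] z:[30,39] -> miss, prune
  N8 x:[31/2,28] y:[8,21] z:[19,55/2] -> hit [19,21], descend [12, 14, 19, 28]
    N12 x:[49/2,51/2] y:[59/3,21] z:[20,43/2] -> miss, prune
    N14 x:[19,20] y:[56/3,58/3] z:[19,39/2] -> hit [19,58/3] leaf, test {P19@t=19}
    N19 x:[31/2,53/2] y:[8,52/3] z:[21,27] -> miss, prune
    N28 x:[53/2,28] y:[49/3,18] z:[53/2,55/2] -> miss, prune
  N17 x:[17/2,16] y:[9,18] z:[37/2,27] -> miss, prune
  N23 x:[18,55/2] y:[31/3,17] z:[31,37] -> miss, prune

order=[0, 1, 8, 12, 14, 19, 28, 17, 23]  |boxes|=9  |leaves|=1  hit=P19

== RESULT ==
[0, 1, 8, 12, 14, 19, 28, 17, 23]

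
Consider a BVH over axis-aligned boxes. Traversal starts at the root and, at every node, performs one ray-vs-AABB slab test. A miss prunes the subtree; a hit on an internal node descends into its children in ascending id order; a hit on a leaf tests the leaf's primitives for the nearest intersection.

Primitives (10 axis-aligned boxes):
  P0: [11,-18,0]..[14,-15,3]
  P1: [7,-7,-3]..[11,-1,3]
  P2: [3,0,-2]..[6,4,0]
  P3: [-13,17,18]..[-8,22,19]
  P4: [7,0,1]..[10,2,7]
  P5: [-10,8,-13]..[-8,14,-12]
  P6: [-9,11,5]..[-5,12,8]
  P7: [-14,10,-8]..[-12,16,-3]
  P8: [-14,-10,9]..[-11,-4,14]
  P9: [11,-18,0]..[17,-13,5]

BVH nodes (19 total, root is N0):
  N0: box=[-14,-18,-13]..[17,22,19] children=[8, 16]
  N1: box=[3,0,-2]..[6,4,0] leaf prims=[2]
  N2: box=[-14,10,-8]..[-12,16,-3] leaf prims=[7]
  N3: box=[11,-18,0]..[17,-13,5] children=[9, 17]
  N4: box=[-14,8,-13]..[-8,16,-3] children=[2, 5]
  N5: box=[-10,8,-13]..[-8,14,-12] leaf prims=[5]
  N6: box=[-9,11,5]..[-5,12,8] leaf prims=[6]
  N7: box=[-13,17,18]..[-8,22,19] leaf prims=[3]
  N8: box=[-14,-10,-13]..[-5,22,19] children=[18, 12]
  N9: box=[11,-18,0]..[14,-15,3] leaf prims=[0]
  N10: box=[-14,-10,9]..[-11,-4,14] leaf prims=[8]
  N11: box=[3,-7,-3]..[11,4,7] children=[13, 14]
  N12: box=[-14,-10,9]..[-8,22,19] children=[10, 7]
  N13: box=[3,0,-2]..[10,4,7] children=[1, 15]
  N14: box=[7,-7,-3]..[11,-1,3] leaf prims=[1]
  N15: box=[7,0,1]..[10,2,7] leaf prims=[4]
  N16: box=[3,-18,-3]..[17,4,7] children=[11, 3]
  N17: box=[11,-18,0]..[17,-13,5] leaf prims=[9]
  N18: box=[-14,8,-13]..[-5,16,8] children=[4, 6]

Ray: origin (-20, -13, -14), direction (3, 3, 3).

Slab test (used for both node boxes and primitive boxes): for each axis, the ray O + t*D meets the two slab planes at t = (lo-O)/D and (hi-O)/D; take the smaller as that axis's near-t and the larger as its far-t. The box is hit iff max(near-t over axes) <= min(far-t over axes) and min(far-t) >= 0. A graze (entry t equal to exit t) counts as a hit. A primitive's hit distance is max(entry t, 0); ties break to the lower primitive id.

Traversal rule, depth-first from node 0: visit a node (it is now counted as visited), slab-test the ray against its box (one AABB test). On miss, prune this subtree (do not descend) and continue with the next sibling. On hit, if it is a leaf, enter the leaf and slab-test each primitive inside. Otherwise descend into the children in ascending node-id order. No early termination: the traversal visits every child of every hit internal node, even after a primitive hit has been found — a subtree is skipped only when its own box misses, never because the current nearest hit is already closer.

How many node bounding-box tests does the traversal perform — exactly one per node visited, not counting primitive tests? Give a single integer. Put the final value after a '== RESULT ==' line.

Trace the traversal:
N0 x:[2,37/3] y:[-5/3,35/3] z:[1/3,11] -> hit [2,11], descend [8, 16]
  N8 x:[2,5] y:[1,35/3] z:[1/3,11] -> hit [2,5], descend [12, 18]
    N12 x:[2,4] y:[1,35/3] z:[23/3,11] -> miss, prune
    N18 x:[2,5] y:[7,29/3] z:[1/3,22/3] -> miss, prune
  N16 x:[23/3,37/3] y:[-5/3,17/3] z:[11/3,7] -> miss, prune

5 AABB tests over nodes [0, 8, 12, 18, 16]; 0 leaves entered; closest miss.

== RESULT ==
5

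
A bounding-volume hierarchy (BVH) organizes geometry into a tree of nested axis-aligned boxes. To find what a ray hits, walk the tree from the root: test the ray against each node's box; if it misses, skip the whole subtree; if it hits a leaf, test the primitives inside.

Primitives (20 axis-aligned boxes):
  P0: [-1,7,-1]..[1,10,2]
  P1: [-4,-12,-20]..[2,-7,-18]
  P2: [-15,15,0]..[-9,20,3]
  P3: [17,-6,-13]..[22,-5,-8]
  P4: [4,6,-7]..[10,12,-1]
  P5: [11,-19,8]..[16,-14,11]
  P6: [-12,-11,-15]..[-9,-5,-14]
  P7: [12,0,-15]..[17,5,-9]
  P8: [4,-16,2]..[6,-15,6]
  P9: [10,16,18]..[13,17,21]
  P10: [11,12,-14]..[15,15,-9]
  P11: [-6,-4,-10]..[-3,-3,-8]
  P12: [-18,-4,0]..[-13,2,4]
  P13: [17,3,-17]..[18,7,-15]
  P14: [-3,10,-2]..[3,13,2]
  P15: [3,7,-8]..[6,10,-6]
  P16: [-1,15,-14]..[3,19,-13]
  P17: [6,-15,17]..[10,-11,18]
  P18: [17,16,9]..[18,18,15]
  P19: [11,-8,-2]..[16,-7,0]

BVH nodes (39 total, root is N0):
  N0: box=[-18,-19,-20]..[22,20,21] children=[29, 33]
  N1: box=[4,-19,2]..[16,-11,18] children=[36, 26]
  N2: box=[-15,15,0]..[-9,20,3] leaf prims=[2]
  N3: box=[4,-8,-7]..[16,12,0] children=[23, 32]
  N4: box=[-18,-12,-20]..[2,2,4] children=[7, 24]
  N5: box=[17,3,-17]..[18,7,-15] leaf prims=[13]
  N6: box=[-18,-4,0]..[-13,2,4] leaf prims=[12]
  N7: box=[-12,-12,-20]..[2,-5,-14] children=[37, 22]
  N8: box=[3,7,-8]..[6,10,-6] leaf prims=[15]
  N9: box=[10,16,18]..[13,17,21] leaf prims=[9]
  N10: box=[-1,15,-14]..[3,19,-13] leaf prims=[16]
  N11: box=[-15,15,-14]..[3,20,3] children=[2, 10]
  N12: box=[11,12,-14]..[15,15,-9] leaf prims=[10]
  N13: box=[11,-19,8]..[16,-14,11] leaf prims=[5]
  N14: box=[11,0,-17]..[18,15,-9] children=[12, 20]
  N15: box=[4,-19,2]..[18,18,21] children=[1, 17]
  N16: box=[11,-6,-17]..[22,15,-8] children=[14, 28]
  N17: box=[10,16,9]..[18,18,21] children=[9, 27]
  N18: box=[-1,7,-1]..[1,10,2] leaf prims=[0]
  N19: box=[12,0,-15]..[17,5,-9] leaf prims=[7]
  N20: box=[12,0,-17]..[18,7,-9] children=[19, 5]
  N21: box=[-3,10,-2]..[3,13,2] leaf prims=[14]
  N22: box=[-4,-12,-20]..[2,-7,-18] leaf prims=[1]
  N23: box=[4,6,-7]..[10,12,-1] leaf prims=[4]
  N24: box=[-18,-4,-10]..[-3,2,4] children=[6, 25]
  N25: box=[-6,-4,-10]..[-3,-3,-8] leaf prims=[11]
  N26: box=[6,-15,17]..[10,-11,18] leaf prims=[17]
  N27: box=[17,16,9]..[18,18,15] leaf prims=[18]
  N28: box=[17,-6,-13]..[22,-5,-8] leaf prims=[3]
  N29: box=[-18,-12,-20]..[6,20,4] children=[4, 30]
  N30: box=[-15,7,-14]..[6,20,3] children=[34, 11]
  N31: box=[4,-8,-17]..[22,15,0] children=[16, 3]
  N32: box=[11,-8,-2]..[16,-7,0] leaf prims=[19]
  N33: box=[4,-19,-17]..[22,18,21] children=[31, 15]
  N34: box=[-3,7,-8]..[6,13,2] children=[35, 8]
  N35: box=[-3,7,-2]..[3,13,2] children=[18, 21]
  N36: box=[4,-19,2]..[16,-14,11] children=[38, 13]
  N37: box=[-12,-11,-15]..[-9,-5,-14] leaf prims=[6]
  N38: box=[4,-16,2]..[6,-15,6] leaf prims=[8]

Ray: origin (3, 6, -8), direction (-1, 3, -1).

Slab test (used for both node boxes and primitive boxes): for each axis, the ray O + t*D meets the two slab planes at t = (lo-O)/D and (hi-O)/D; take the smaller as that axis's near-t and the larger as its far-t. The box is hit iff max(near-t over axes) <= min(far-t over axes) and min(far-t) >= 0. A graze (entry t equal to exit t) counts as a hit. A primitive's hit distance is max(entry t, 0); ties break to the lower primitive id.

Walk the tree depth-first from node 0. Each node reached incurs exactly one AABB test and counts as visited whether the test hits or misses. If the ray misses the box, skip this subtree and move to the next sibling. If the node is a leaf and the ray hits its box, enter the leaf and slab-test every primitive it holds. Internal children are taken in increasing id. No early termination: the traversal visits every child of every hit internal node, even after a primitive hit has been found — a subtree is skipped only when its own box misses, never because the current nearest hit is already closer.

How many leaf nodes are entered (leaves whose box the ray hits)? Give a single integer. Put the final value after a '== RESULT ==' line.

Traverse from the root:
N0 x:[-19,21] y:[-25/3,14/3] z:[-29,12] -> hit [-25/3,14/3], descend [29, 33]
  N29 x:[-3,21] y:[-6,14/3] z:[-12,12] -> hit [-3,14/3], descend [4, 30]
    N4 x:[1,21] y:[-6,-4/3] z:[-12,12] -> miss, prune
    N30 x:[-3,18] y:[1/3,14/3] z:[-11,6] -> hit [1/3,14/3], descend [11, 34]
      N11 x:[0,18] y:[3,14/3] z:[-11,6] -> hit [3,14/3], descend [2, 10]
        N2 x:[12,18] y:[3,14/3] z:[-11,-8] -> miss, prune
        N10 x:[0,4] y:[3,13/3] z:[5,6] -> miss, prune
      N34 x:[-3,6] y:[1/3,7/3] z:[-10,0] -> miss, prune
  N33 x:[-19,-1] y:[-25/3,4] z:[-29,9] -> miss, prune

9 AABB tests over nodes [0, 29, 4, 30, 11, 2, 10, 34, 33]; 0 leaves entered; closest miss.

== RESULT ==
0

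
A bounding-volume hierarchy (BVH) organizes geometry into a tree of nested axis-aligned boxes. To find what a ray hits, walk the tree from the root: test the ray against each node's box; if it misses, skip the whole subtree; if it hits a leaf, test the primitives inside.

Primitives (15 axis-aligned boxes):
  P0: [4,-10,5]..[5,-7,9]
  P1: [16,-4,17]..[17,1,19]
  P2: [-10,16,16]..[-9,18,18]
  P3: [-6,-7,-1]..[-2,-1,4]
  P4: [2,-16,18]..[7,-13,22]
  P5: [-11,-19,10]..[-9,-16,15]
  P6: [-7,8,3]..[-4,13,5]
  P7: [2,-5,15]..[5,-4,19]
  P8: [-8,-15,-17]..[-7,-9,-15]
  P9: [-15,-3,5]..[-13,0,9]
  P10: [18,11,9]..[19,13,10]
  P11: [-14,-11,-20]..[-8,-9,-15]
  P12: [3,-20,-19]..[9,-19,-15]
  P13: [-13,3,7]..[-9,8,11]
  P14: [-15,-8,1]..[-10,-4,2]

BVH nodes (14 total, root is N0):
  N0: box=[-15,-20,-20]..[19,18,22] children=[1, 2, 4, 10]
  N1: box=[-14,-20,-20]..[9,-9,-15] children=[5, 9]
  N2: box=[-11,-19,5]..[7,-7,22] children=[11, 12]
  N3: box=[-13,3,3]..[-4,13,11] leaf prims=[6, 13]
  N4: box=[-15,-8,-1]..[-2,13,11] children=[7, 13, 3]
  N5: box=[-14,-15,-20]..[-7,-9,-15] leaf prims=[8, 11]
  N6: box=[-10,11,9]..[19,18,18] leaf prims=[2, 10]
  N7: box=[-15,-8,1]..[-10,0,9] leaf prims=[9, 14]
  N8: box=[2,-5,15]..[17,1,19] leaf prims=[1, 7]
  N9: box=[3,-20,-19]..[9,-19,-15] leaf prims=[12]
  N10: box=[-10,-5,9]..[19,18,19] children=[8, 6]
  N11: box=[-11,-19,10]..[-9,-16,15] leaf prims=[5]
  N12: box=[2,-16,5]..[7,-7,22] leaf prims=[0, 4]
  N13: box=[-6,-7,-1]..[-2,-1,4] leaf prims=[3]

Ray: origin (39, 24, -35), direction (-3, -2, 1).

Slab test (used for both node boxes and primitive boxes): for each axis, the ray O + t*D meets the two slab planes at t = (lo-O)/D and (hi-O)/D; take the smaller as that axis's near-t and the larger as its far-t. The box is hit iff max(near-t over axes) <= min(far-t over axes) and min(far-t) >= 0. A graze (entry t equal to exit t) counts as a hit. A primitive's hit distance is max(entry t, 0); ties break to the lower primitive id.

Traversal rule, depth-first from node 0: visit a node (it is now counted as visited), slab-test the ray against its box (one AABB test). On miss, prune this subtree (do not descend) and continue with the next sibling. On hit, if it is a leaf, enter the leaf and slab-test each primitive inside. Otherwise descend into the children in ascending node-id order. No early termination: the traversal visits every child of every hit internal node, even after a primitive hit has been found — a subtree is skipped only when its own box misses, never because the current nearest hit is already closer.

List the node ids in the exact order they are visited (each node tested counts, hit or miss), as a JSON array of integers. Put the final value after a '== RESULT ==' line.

Trace the traversal:
N0 x:[20/3,18] y:[3,22] z:[15,57] -> hit [15,18], descend [1, 2, 4, 10]
  N1 x:[10,53/3] y:[33/2,22] z:[15,20] -> hit [33/2,53/3], descend [5, 9]
    N5 x:[46/3,53/3] y:[33/2,39/2] z:[15,20] -> hit [33/2,53/3] leaf, test {P8(miss), P11@t=33/2}
    N9 x:[10,12] y:[43/2,22] z:[16,20] -> miss, prune
  N2 x:[32/3,50/3] y:[31/2,43/2] z:[40,57] -> miss, prune
  N4 x:[41/3,18] y:[11/2,16] z:[34,46] -> miss, prune
  N10 x:[20/3,49/3] y:[3,29/2] z:[44,54] -> miss, prune

Summary -> nodes [0, 1, 5, 9, 2, 4, 10]; box-tests=7; leaf-entries=1; first=P11

== RESULT ==
[0, 1, 5, 9, 2, 4, 10]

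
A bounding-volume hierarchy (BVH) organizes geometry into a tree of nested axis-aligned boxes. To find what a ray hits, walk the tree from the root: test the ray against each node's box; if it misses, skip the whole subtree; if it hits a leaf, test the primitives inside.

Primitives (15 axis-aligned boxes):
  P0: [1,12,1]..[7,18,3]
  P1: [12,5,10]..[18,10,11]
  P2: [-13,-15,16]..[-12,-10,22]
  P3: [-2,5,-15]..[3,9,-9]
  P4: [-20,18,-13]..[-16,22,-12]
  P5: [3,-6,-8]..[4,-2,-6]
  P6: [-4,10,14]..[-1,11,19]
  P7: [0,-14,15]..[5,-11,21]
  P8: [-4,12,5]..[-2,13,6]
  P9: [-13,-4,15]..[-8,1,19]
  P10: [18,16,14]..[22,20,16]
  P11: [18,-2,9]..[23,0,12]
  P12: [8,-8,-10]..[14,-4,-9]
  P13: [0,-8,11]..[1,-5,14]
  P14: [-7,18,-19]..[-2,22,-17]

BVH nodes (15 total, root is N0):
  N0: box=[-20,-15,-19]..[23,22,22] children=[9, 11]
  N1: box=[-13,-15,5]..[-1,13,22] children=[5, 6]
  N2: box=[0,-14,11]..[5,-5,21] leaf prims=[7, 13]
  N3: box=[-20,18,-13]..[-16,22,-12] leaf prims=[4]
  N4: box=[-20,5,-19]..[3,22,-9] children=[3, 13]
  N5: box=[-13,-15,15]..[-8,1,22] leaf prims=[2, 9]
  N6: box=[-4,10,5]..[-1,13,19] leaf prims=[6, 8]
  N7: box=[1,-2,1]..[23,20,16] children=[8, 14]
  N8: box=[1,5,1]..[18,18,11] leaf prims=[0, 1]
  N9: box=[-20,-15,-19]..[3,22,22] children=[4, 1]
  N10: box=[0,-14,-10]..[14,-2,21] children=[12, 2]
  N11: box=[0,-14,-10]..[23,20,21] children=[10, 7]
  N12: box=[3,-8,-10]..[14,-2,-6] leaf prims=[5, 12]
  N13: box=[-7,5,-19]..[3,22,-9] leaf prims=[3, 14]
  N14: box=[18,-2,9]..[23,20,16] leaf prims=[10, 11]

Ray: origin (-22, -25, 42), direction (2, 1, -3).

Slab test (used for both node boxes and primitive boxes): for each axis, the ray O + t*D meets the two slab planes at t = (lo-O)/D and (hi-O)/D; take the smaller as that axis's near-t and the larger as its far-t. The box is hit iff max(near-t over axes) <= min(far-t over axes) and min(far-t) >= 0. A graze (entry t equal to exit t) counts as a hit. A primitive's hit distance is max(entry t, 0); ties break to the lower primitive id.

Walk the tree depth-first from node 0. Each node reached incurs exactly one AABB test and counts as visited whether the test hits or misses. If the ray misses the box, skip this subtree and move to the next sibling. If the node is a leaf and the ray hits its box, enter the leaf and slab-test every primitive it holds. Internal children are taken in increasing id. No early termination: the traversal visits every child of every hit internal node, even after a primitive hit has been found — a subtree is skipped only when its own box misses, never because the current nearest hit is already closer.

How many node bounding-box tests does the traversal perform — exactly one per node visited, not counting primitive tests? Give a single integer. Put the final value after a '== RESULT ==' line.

Traverse from the root:
N0 x:[1,45/2] y:[10,47] z:[20/3,61/3] -> hit [10,61/3], descend [9, 11]
  N9 x:[1,25/2] y:[10,47] z:[20/3,61/3] -> hit [10,25/2], descend [1, 4]
    N1 x:[9/2,21/2] y:[10,38] z:[20/3,37/3] -> hit [10,21/2], descend [5, 6]
      N5 x:[9/2,7] y:[10,26] z:[20/3,9] -> miss, prune
      N6 x:[9,21/2] y:[35,38] z:[23/3,37/3] -> miss, prune
    N4 x:[1,25/2] y:[30,47] z:[17,61/3] -> miss, prune
  N11 x:[11,45/2] y:[11,45] z:[7,52/3] -> hit [11,52/3], descend [7, 10]
    N7 x:[23/2,45/2] y:[23,45] z:[26/3,41/3] -> miss, prune
    N10 x:[11,18] y:[11,23] z:[7,52/3] -> hit [11,52/3], descend [2, 12]
      N2 x:[11,27/2] y:[11,20] z:[7,31/3] -> miss, prune
      N12 x:[25/2,18] y:[17,23] z:[16,52/3] -> hit [17,52/3] leaf, test {P5(miss), P12@t=17}

order=[0, 9, 1, 5, 6, 4, 11, 7, 10, 2, 12]  |boxes|=11  |leaves|=1  hit=P12

== RESULT ==
11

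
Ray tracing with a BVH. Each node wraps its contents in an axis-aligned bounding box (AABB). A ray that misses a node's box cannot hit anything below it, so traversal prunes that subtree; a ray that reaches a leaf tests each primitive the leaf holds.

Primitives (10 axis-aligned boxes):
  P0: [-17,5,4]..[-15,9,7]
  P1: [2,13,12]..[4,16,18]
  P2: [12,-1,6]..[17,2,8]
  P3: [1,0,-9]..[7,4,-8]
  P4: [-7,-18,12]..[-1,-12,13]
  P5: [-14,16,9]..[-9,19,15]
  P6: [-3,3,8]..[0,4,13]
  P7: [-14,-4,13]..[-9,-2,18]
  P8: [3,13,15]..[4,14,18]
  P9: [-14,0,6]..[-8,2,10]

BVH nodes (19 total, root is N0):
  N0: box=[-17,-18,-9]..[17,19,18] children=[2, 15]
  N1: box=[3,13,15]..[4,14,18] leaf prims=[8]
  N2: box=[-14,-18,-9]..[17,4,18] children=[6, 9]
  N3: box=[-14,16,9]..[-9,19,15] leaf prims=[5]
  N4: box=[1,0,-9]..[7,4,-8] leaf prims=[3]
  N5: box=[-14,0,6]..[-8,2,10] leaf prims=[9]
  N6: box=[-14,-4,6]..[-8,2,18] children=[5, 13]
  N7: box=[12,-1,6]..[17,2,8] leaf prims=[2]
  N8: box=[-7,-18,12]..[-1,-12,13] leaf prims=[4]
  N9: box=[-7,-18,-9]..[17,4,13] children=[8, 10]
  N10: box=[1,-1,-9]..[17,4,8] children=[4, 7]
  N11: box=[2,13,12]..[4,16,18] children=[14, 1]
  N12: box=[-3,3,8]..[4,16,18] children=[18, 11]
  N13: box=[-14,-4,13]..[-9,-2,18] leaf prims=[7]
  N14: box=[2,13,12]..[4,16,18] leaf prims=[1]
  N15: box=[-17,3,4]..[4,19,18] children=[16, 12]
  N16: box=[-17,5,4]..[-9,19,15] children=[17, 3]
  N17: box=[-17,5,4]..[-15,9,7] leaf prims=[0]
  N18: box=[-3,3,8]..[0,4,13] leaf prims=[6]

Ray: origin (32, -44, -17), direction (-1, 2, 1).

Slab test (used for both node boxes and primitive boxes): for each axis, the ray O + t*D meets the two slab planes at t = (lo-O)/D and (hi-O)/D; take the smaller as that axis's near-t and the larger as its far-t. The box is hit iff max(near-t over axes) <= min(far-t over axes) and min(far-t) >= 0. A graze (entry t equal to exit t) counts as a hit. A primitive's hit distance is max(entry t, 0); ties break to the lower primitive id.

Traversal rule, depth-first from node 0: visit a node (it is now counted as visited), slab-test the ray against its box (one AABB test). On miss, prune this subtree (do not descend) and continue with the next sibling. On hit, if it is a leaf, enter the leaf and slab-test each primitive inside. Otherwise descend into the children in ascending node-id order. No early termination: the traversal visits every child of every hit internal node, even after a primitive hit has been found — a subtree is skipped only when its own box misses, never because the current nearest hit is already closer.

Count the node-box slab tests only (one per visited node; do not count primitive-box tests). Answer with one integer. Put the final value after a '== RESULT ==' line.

Trace the traversal:
N0 x:[15,49] y:[13,63/2] z:[8,35] -> hit [15,63/2], descend [2, 15]
  N2 x:[15,46] y:[13,24] z:[8,35] -> hit [15,24], descend [6, 9]
    N6 x:[40,46] y:[20,23] z:[23,35] -> miss, prune
    N9 x:[15,39] y:[13,24] z:[8,30] -> hit [15,24], descend [8, 10]
      N8 x:[33,39] y:[13,16] z:[29,30] -> miss, prune
      N10 x:[15,31] y:[43/2,24] z:[8,25] -> hit [43/2,24], descend [4, 7]
        N4 x:[25,31] y:[22,24] z:[8,9] -> miss, prune
        N7 x:[15,20] y:[43/2,23] z:[23,25] -> miss, prune
  N15 x:[28,49] y:[47/2,63/2] z:[21,35] -> hit [28,63/2], descend [12, 16]
    N12 x:[28,35] y:[47/2,30] z:[25,35] -> hit [28,30], descend [11, 18]
      N11 x:[28,30] y:[57/2,30] z:[29,35] -> hit [29,30], descend [1, 14]
        N1 x:[28,29] y:[57/2,29] z:[32,35] -> miss, prune
        N14 x:[28,30] y:[57/2,30] z:[29,35] -> hit [29,30] leaf, test {P1@t=29}
      N18 x:[32,35] y:[47/2,24] z:[25,30] -> miss, prune
    N16 x:[41,49] y:[49/2,63/2] z:[21,32] -> miss, prune

15 AABB tests over nodes [0, 2, 6, 9, 8, 10, 4, 7, 15, 12, 11, 1, 14, 18, 16]; 1 leaf entered; closest P1.

== RESULT ==
15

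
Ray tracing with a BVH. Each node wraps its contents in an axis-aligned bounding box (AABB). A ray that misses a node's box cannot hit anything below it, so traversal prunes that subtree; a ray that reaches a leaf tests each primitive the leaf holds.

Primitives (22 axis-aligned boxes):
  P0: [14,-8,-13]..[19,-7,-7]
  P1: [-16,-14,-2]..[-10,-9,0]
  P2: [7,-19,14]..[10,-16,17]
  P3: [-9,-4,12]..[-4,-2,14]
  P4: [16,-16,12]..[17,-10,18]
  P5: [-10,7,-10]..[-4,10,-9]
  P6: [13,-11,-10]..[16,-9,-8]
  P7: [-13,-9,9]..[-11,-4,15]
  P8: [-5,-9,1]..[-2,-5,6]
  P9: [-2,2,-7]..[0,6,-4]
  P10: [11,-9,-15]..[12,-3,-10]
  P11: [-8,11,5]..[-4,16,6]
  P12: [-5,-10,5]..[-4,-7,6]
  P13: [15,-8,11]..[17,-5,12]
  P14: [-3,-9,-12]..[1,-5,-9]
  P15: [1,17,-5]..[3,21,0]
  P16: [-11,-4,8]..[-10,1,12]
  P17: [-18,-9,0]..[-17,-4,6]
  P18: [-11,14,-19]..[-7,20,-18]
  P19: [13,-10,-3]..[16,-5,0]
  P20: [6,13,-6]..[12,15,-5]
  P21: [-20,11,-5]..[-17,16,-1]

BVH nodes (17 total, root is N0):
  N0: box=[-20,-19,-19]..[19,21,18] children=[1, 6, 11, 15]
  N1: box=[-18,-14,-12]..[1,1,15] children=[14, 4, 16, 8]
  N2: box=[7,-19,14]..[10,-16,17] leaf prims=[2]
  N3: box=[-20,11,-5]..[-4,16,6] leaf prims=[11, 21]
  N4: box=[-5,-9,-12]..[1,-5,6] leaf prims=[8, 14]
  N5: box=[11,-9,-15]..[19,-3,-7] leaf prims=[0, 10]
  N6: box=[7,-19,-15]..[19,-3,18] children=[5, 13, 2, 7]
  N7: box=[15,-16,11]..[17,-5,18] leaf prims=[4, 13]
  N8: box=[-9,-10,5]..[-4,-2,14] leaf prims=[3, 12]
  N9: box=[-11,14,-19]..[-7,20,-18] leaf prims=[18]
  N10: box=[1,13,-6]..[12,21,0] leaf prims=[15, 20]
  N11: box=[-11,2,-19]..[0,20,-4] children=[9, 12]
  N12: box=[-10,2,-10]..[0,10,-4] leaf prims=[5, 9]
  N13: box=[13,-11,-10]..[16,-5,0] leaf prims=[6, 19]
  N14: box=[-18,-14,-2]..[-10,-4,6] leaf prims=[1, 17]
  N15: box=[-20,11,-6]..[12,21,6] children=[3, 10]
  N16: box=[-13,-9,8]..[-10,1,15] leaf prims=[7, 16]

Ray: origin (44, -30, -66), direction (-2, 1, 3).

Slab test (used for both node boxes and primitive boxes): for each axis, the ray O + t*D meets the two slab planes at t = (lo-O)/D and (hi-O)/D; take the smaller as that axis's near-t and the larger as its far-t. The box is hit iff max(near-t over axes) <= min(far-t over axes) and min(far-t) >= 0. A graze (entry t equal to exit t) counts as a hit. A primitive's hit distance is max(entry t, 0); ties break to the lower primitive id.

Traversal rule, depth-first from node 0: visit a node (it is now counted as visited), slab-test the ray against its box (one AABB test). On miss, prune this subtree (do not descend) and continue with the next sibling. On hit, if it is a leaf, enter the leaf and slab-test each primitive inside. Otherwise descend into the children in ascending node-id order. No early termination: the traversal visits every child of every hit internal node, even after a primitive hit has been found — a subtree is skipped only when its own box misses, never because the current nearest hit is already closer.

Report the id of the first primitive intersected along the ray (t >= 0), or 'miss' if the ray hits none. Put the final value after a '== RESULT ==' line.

Trace the traversal:
N0 x:[25/2,32] y:[11,51] z:[47/3,28] -> hit [47/3,28], descend [1, 6, 11, 15]
  N1 x:[43/2,31] y:[16,31] z:[18,27] -> hit [43/2,27], descend [4, 8, 14, 16]
    N4 x:[43/2,49/2] y:[21,25] z:[18,24] -> hit [43/2,24] leaf, test {P8@t=23, P14(miss)}
    N8 x:[24,53/2] y:[20,28] z:[71/3,80/3] -> hit [24,53/2] leaf, test {P3@t=26, P12(miss)}
    N14 x:[27,31] y:[16,26] z:[64/3,24] -> miss, prune
    N16 x:[27,57/2] y:[21,31] z:[74/3,27] -> hit [27,27] leaf, test {P7(miss), P16(miss)}
  N6 x:[25/2,37/2] y:[11,27] z:[17,28] -> hit [17,37/2], descend [2, 5, 7, 13]
    N2 x:[17,37/2] y:[11,14] z:[80/3,83/3] -> miss, prune
    N5 x:[25/2,33/2] y:[21,27] z:[17,59/3] -> miss, prune
    N7 x:[27/2,29/2] y:[14,25] z:[77/3,28] -> miss, prune
    N13 x:[14,31/2] y:[19,25] z:[56/3,22] -> miss, prune
  N11 x:[22,55/2] y:[32,50] z:[47/3,62/3] -> miss, prune
  N15 x:[16,32] y:[41,51] z:[20,24] -> miss, prune

Summary -> nodes [0, 1, 4, 8, 14, 16, 6, 2, 5, 7, 13, 11, 15]; box-tests=13; leaf-entries=3; first=P8

== RESULT ==
8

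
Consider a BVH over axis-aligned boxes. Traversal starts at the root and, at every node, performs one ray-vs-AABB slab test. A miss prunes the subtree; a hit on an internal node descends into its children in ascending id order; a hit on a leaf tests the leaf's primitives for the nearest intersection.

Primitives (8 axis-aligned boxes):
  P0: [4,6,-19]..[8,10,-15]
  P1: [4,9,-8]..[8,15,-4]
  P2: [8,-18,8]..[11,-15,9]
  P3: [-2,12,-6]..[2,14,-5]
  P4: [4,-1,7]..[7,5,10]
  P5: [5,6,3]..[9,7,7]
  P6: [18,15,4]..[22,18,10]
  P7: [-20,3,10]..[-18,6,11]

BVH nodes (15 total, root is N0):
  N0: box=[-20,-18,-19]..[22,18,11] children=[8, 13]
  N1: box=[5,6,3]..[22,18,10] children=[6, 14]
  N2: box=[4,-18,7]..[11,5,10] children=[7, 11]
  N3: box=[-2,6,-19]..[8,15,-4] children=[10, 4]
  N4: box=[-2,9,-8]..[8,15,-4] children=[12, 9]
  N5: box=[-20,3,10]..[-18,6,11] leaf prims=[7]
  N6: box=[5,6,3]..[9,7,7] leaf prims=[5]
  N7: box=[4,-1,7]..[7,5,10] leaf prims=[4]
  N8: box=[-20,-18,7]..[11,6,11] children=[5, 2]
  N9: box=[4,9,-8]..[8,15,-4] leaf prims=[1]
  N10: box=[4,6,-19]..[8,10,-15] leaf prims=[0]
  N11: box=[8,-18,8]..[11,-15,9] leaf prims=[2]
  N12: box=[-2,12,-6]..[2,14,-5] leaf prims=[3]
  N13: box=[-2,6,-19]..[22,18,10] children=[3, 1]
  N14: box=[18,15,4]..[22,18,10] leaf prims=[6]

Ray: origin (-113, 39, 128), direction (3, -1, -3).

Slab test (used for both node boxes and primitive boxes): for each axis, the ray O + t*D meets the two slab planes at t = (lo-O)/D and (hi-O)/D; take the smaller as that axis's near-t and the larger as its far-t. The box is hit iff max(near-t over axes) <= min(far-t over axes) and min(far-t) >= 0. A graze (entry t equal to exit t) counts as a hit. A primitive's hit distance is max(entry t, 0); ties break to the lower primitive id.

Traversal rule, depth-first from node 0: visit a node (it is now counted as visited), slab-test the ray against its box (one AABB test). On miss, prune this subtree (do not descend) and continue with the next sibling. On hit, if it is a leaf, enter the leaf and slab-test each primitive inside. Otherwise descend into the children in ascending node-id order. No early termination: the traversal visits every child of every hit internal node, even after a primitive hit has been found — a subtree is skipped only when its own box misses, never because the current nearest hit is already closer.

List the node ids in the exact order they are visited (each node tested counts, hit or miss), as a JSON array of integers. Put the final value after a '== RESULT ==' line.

Trace the traversal:
N0 x:[31,45] y:[21,57] z:[39,49] -> hit [39,45], descend [8, 13]
  N8 x:[31,124/3] y:[33,57] z:[39,121/3] -> hit [39,121/3], descend [2, 5]
    N2 x:[39,124/3] y:[34,57] z:[118/3,121/3] -> hit [118/3,121/3], descend [7, 11]
      N7 x:[39,40] y:[34,40] z:[118/3,121/3] -> hit [118/3,40] leaf, test {P4@t=118/3}
      N11 x:[121/3,124/3] y:[54,57] z:[119/3,40] -> miss, prune
    N5 x:[31,95/3] y:[33,36] z:[39,118/3] -> miss, prune
  N13 x:[37,45] y:[21,33] z:[118/3,49] -> miss, prune

7 AABB tests over nodes [0, 8, 2, 7, 11, 5, 13]; 1 leaf entered; closest P4.

== RESULT ==
[0, 8, 2, 7, 11, 5, 13]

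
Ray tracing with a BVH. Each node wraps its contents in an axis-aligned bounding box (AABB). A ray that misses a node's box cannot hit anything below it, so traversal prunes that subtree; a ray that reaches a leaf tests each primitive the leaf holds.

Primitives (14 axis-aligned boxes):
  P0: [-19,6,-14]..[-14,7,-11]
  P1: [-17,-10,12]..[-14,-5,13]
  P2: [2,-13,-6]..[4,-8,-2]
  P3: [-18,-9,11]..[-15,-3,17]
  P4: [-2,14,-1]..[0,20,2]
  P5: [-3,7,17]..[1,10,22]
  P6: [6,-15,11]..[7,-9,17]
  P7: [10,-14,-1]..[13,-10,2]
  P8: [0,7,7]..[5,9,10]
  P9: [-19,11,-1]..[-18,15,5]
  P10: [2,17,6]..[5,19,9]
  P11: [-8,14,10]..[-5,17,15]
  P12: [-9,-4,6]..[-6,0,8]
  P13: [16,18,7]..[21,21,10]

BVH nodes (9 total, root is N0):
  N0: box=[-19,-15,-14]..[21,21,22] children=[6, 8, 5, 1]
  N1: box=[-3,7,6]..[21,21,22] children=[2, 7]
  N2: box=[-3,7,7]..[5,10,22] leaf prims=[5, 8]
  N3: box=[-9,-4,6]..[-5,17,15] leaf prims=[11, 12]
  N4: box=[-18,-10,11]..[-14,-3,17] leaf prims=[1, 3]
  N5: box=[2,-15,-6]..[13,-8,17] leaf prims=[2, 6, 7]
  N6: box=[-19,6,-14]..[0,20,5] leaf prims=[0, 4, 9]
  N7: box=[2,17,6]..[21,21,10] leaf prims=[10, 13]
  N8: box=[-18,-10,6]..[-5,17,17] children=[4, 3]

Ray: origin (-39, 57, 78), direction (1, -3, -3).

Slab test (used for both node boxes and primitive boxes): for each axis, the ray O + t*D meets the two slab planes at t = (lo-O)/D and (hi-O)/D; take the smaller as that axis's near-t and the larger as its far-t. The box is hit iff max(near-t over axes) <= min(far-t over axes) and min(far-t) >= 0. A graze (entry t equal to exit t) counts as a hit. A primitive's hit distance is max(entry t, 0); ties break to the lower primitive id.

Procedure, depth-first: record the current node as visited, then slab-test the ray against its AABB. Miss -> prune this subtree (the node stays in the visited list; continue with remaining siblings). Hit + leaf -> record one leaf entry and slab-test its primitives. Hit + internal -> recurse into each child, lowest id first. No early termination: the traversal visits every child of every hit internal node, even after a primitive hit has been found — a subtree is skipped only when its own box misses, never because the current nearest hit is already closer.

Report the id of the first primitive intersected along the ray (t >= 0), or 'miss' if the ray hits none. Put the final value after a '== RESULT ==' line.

Traverse from the root:
N0 x:[20,60] y:[12,24] z:[56/3,92/3] -> hit [20,24], descend [1, 5, 6, 8]
  N1 x:[36,60] y:[12,50/3] z:[56/3,24] -> miss, prune
  N5 x:[41,52] y:[65/3,24] z:[61/3,28] -> miss, prune
  N6 x:[20,39] y:[37/3,17] z:[73/3,92/3] -> miss, prune
  N8 x:[21,34] y:[40/3,67/3] z:[61/3,24] -> hit [21,67/3], descend [3, 4]
    N3 x:[30,34] y:[40/3,61/3] z:[21,24] -> miss, prune
    N4 x:[21,25] y:[20,67/3] z:[61/3,67/3] -> hit [21,67/3] leaf, test {P1@t=22, P3@t=21}

7 AABB tests over nodes [0, 1, 5, 6, 8, 3, 4]; 1 leaf entered; closest P3.

== RESULT ==
3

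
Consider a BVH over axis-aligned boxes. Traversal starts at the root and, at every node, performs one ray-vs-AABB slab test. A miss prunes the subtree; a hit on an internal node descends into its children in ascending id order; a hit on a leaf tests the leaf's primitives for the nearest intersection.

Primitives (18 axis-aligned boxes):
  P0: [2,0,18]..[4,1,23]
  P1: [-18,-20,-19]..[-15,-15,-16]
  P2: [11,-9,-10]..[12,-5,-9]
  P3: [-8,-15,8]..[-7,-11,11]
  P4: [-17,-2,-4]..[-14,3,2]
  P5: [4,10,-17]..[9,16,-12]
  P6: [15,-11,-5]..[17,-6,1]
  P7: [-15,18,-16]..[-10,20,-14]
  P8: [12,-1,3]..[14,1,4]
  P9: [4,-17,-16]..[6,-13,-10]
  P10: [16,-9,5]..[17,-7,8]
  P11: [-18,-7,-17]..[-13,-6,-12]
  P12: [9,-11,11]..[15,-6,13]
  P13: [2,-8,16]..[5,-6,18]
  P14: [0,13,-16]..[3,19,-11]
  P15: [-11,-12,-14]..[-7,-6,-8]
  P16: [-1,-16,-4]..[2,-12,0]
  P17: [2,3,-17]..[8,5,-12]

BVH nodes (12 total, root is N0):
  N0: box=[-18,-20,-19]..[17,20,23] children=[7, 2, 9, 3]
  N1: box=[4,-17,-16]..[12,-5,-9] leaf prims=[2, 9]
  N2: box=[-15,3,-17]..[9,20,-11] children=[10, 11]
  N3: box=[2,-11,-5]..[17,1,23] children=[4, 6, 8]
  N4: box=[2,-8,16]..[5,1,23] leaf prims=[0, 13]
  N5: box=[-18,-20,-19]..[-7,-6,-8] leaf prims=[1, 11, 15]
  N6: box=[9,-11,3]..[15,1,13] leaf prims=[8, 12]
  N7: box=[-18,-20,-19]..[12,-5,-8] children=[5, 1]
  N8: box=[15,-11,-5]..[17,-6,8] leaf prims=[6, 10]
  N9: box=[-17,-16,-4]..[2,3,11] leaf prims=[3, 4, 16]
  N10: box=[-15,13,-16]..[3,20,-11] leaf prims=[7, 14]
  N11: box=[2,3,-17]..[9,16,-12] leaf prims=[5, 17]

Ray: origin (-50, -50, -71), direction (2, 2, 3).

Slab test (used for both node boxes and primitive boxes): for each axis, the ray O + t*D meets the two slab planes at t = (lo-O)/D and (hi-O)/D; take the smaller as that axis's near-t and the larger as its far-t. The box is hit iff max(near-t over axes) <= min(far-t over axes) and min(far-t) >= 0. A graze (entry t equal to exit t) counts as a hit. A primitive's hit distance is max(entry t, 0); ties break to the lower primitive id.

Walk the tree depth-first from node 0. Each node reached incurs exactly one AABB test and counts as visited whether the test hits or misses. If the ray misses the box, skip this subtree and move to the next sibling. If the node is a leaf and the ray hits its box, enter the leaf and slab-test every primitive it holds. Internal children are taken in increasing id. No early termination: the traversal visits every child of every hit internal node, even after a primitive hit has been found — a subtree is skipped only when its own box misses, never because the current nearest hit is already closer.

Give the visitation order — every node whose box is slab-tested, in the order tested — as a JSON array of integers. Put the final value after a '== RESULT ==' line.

Walk:
N0 x:[16,67/2] y:[15,35] z:[52/3,94/3] -> hit [52/3,94/3], descend [2, 3, 7, 9]
  N2 x:[35/2,59/2] y:[53/2,35] z:[18,20] -> miss, prune
  N3 x:[26,67/2] y:[39/2,51/2] z:[22,94/3] -> miss, prune
  N7 x:[16,31] y:[15,45/2] z:[52/3,21] -> hit [52/3,21], descend [1, 5]
    N1 x:[27,31] y:[33/2,45/2] z:[55/3,62/3] -> miss, prune
    N5 x:[16,43/2] y:[15,22] z:[52/3,21] -> hit [52/3,21] leaf, test {P1@t=52/3, P11(miss), P15@t=39/2}
  N9 x:[33/2,26] y:[17,53/2] z:[67/3,82/3] -> hit [67/3,26] leaf, test {P3(miss), P4(miss), P16(miss)}

order=[0, 2, 3, 7, 1, 5, 9]  |boxes|=7  |leaves|=2  hit=P1

== RESULT ==
[0, 2, 3, 7, 1, 5, 9]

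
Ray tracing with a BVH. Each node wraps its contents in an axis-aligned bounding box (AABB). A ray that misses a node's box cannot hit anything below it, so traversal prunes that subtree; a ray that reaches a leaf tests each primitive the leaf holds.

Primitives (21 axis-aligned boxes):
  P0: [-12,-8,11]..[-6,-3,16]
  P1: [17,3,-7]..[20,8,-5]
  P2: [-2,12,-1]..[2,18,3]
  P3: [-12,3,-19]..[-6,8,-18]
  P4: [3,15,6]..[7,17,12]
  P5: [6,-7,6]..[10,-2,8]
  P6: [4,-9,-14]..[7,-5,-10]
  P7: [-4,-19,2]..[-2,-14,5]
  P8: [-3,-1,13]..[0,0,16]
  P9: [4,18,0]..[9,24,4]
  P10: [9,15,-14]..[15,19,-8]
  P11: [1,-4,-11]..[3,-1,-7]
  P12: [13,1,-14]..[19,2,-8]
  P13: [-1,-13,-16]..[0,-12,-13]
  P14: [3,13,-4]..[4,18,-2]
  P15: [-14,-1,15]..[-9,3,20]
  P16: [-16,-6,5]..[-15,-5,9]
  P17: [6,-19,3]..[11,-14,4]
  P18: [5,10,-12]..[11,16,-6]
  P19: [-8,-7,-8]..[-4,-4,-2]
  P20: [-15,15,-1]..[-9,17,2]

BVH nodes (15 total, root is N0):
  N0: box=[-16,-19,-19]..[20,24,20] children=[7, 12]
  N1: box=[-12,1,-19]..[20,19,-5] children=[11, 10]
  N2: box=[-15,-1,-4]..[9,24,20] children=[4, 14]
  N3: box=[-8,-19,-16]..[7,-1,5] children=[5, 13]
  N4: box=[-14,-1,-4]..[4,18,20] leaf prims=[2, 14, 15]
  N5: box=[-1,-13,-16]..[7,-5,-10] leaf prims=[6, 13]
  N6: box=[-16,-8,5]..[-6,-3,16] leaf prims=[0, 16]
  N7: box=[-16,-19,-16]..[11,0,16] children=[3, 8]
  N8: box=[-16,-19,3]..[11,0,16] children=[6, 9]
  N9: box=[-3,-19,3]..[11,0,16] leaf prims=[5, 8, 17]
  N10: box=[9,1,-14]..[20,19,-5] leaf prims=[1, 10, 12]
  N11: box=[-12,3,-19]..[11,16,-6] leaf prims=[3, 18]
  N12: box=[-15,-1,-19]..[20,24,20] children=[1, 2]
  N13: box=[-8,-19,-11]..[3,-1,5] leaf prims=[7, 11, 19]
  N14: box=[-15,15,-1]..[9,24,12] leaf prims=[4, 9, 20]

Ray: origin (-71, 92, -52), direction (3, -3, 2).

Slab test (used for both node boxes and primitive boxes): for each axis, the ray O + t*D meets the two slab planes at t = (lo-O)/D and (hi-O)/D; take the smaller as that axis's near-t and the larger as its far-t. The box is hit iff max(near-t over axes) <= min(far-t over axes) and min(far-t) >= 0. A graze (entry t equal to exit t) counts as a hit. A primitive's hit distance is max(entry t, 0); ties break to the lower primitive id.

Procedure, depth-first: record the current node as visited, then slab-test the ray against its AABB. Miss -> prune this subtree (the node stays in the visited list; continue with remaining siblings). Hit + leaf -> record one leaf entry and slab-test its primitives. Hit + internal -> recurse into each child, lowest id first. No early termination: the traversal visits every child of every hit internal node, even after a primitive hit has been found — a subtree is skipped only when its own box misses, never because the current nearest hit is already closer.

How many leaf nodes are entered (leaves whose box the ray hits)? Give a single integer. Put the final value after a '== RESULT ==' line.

Walk:
N0 x:[55/3,91/3] y:[68/3,37] z:[33/2,36] -> hit [68/3,91/3], descend [7, 12]
  N7 x:[55/3,82/3] y:[92/3,37] z:[18,34] -> miss, prune
  N12 x:[56/3,91/3] y:[68/3,31] z:[33/2,36] -> hit [68/3,91/3], descend [1, 2]
    N1 x:[59/3,91/3] y:[73/3,91/3] z:[33/2,47/2] -> miss, prune
    N2 x:[56/3,80/3] y:[68/3,31] z:[24,36] -> hit [24,80/3], descend [4, 14]
      N4 x:[19,25] y:[74/3,31] z:[24,36] -> hit [74/3,25] leaf, test {P2(miss), P14@t=74/3, P15(miss)}
      N14 x:[56/3,80/3] y:[68/3,77/3] z:[51/2,32] -> hit [51/2,77/3] leaf, test {P4(miss), P9(miss), P20(miss)}

order=[0, 7, 12, 1, 2, 4, 14]  |boxes|=7  |leaves|=2  hit=P14

== RESULT ==
2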